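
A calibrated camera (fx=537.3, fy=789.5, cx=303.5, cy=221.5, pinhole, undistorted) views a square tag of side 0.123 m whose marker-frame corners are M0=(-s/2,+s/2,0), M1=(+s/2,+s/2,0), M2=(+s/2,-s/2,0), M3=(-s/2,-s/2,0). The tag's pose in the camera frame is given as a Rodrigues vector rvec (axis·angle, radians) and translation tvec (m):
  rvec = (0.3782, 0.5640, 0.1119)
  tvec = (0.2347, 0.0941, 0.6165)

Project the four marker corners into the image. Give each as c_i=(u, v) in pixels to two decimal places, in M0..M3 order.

Intrinsics K: fx=537.3, fy=789.5, cx=303.5, cy=221.5
Marker side s = 0.123 m; corners in marker frame (Z=0):
  M0 = (-0.0615, +0.0615, 0)
  M1 = (+0.0615, +0.0615, 0)
  M2 = (+0.0615, -0.0615, 0)
  M3 = (-0.0615, -0.0615, 0)
rvec = (0.3782, 0.5640, 0.1119), |rvec| = θ = 0.68822 rad = 39.432°
Rodrigues: sinθ=0.63517, 1−cosθ=0.22762; R = I + sinθ·[k]× + (1−cosθ)·[k]×²:
    [+0.84111 -0.00076 +0.54086]
    [+0.20578 +0.92524 -0.31871]
    [-0.50018 +0.37937 +0.77839]
t = (0.2347, 0.0941, 0.6165) m
M0: Pc = R·M0+t = (+0.18292, +0.13835, +0.67059); u = 537.3·(+0.18292)/0.67059 + 303.5 = 450.0649, v = 789.5·(+0.13835)/0.67059 + 221.5 = 384.3781
M1: Pc = R·M1+t = (+0.28638, +0.16366, +0.60907); u = 537.3·(+0.28638)/0.60907 + 303.5 = 556.1355, v = 789.5·(+0.16366)/0.60907 + 221.5 = 433.6398
M2: Pc = R·M2+t = (+0.28648, +0.04985, +0.56241); u = 537.3·(+0.28648)/0.56241 + 303.5 = 577.1865, v = 789.5·(+0.04985)/0.56241 + 221.5 = 291.4831
M3: Pc = R·M3+t = (+0.18302, +0.02454, +0.62393); u = 537.3·(+0.18302)/0.62393 + 303.5 = 461.1073, v = 789.5·(+0.02454)/0.62393 + 221.5 = 252.5546

c0=(450.06, 384.38) c1=(556.14, 433.64) c2=(577.19, 291.48) c3=(461.11, 252.55)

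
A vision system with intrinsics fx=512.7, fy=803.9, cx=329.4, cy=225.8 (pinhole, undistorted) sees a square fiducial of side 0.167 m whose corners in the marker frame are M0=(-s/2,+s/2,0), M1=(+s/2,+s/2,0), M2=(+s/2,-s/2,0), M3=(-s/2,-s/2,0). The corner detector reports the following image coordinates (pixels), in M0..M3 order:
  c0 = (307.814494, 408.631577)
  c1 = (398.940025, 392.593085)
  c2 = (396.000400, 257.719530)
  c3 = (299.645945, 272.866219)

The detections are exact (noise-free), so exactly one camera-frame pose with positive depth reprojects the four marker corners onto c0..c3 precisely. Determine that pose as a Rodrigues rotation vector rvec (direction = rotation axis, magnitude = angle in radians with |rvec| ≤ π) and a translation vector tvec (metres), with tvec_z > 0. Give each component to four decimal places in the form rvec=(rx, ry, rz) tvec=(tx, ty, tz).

Intrinsics K: fx=512.7, fy=803.9, cx=329.4, cy=225.8
Marker side s = 0.167 m; corners in marker frame (Z=0):
  M0 = (-0.0835, +0.0835, 0)
  M1 = (+0.0835, +0.0835, 0)
  M2 = (+0.0835, -0.0835, 0)
  M3 = (-0.0835, -0.0835, 0)
Detected image corners:
  c0 = (307.814494, 408.631577) px
  c1 = (398.940025, 392.593085) px
  c2 = (396.000400, 257.719530) px
  c3 = (299.645945, 272.866219) px
Planar DLT: solve 8×8 A·h = b for H (H[2,2]=1):
  H  [+588.03118 +148.65556 +350.97961]
  H  [-67.66409 +919.96397 +334.76335]
  H  [+0.07742 +0.32943 +1.00000]
B = K⁻¹H; ‖b₁‖=1.105004, ‖b₂‖=1.105004; λ = 2/(‖b₁‖+‖b₂‖) = 0.904974, sign → tz>0 ⇒ λ=+0.904974
r₁ = λ·B[:,0] = (+0.99293,-0.09585,+0.07007); r₂ = λ·B[:,1] = (+0.07085,+0.95189,+0.29813)
r₃ = r₁×r₂ = (-0.09527,-0.29105,+0.95195); SVD([r₁ r₂ r₃]) → R = UVᵀ:
  R  [+0.99293 +0.07085 -0.09527]
  R  [-0.09585 +0.95189 -0.29105]
  R  [+0.07007 +0.29813 +0.95195]
t = (+0.03809, +0.12266, +0.90497) m
tr R = 2.896771; θ = arccos((tr R − 1)/2) = 0.322691 rad = 18.489°
axis k = ((R−Rᵀ)₃₂, (R−Rᵀ)₁₃, (R−Rᵀ)₂₁) / (2 sinθ) = (+0.928955, -0.260685, -0.262842)
rvec = θ·k = (+0.299766, -0.084121, -0.084817)

rvec=(0.2998, -0.0841, -0.0848) tvec=(0.0381, 0.1227, 0.9050)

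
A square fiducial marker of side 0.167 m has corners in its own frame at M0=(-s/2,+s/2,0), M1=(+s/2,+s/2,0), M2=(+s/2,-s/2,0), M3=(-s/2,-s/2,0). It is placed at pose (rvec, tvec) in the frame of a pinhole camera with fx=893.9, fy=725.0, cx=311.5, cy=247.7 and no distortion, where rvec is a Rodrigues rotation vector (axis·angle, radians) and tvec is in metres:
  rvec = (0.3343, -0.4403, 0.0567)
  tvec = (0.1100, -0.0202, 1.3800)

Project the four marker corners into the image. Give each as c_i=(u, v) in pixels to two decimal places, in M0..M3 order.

c0=(327.18, 279.52) c1=(420.05, 276.44) c2=(437.51, 195.28) c3=(342.00, 194.09)

Intrinsics K: fx=893.9, fy=725.0, cx=311.5, cy=247.7
Marker side s = 0.167 m; corners in marker frame (Z=0):
  M0 = (-0.0835, +0.0835, 0)
  M1 = (+0.0835, +0.0835, 0)
  M2 = (+0.0835, -0.0835, 0)
  M3 = (-0.0835, -0.0835, 0)
rvec = (0.3343, -0.4403, 0.0567), |rvec| = θ = 0.55573 rad = 31.841°
Rodrigues: sinθ=0.52756, 1−cosθ=0.15048; R = I + sinθ·[k]× + (1−cosθ)·[k]×²:
    [+0.90397 -0.12555 -0.40875]
    [-0.01790 +0.94398 -0.32952]
    [+0.42722 +0.30519 +0.85108]
t = (0.1100, -0.0202, 1.3800) m
M0: Pc = R·M0+t = (+0.02404, +0.06012, +1.36981); u = 893.9·(+0.02404)/1.36981 + 311.5 = 327.1847, v = 725.0·(+0.06012)/1.36981 + 247.7 = 279.5179
M1: Pc = R·M1+t = (+0.17500, +0.05713, +1.44116); u = 893.9·(+0.17500)/1.44116 + 311.5 = 420.0455, v = 725.0·(+0.05713)/1.44116 + 247.7 = 276.4393
M2: Pc = R·M2+t = (+0.19596, -0.10052, +1.39019); u = 893.9·(+0.19596)/1.39019 + 311.5 = 437.5065, v = 725.0·(-0.10052)/1.39019 + 247.7 = 195.2795
M3: Pc = R·M3+t = (+0.04500, -0.09753, +1.31884); u = 893.9·(+0.04500)/1.31884 + 311.5 = 342.0017, v = 725.0·(-0.09753)/1.31884 + 247.7 = 194.0865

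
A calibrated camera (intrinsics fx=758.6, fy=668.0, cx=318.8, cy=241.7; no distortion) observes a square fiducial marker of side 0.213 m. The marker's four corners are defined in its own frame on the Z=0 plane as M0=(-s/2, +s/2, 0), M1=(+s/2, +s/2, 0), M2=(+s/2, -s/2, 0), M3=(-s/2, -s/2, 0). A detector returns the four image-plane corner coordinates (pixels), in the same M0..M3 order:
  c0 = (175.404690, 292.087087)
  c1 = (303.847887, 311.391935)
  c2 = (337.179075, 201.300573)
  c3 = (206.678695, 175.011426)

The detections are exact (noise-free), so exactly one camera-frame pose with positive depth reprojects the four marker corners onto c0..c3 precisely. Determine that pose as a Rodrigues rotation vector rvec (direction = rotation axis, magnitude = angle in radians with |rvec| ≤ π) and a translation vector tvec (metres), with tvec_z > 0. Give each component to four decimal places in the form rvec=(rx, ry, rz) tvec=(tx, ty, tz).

Intrinsics K: fx=758.6, fy=668.0, cx=318.8, cy=241.7
Marker side s = 0.213 m; corners in marker frame (Z=0):
  M0 = (-0.1065, +0.1065, 0)
  M1 = (+0.1065, +0.1065, 0)
  M2 = (+0.1065, -0.1065, 0)
  M3 = (-0.1065, -0.1065, 0)
Detected image corners:
  c0 = (175.404690, 292.087087) px
  c1 = (303.847887, 311.391935) px
  c2 = (337.179075, 201.300573) px
  c3 = (206.678695, 175.011426) px
Planar DLT: solve 8×8 A·h = b for H (H[2,2]=1):
  H  [+674.44862 -116.07508 +257.33451]
  H  [+170.63308 +567.00297 +246.10871]
  H  [+0.26066 +0.13963 +1.00000]
B = K⁻¹H; ‖b₁‖=0.837597, ‖b₂‖=0.837597; λ = 2/(‖b₁‖+‖b₂‖) = 1.193892, sign → tz>0 ⇒ λ=+1.193892
r₁ = λ·B[:,0] = (+0.93067,+0.19236,+0.31120); r₂ = λ·B[:,1] = (-0.25274,+0.95307,+0.16670)
r₃ = r₁×r₂ = (-0.26453,-0.23380,+0.93561); SVD([r₁ r₂ r₃]) → R = UVᵀ:
  R  [+0.93067 -0.25274 -0.26453]
  R  [+0.19236 +0.95307 -0.23380]
  R  [+0.31120 +0.16670 +0.93561]
t = (-0.09673, +0.00788, +1.19389) m
tr R = 2.819345; θ = arccos((tr R − 1)/2) = 0.428302 rad = 24.540°
axis k = ((R−Rᵀ)₃₂, (R−Rᵀ)₁₃, (R−Rᵀ)₂₁) / (2 sinθ) = (+0.482154, -0.693107, +0.535845)
rvec = θ·k = (+0.206507, -0.296859, +0.229504)

rvec=(0.2065, -0.2969, 0.2295) tvec=(-0.0967, 0.0079, 1.1939)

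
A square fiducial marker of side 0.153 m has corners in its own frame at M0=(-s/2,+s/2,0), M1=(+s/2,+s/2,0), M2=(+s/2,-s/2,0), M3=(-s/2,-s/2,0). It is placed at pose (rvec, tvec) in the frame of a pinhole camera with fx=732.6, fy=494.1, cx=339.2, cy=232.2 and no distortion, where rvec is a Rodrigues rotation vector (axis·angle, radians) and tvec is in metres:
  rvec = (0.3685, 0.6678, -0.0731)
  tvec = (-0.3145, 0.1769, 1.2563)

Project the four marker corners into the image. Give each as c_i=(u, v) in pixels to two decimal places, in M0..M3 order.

c0=(140.19, 323.17) c1=(196.34, 333.26) c2=(173.28, 277.82) c3=(116.76, 271.44)

Intrinsics K: fx=732.6, fy=494.1, cx=339.2, cy=232.2
Marker side s = 0.153 m; corners in marker frame (Z=0):
  M0 = (-0.0765, +0.0765, 0)
  M1 = (+0.0765, +0.0765, 0)
  M2 = (+0.0765, -0.0765, 0)
  M3 = (-0.0765, -0.0765, 0)
rvec = (0.3685, 0.6678, -0.0731), |rvec| = θ = 0.76622 rad = 43.901°
Rodrigues: sinθ=0.69342, 1−cosθ=0.27946; R = I + sinθ·[k]× + (1−cosθ)·[k]×²:
    [+0.78518 +0.18329 +0.59153]
    [+0.05098 +0.93282 -0.35672]
    [-0.61717 +0.31025 +0.72308]
t = (-0.3145, 0.1769, 1.2563) m
M0: Pc = R·M0+t = (-0.36054, +0.24436, +1.32725); u = 732.6·(-0.36054)/1.32725 + 339.2 = 140.1908, v = 494.1·(+0.24436)/1.32725 + 232.2 = 323.1690
M1: Pc = R·M1+t = (-0.24041, +0.25216, +1.23282); u = 732.6·(-0.24041)/1.23282 + 339.2 = 196.3358, v = 494.1·(+0.25216)/1.23282 + 232.2 = 333.2631
M2: Pc = R·M2+t = (-0.26846, +0.10944, +1.18535); u = 732.6·(-0.26846)/1.18535 + 339.2 = 173.2824, v = 494.1·(+0.10944)/1.18535 + 232.2 = 277.8187
M3: Pc = R·M3+t = (-0.38859, +0.10164, +1.27978); u = 732.6·(-0.38859)/1.27978 + 339.2 = 116.7558, v = 494.1·(+0.10164)/1.27978 + 232.2 = 271.4410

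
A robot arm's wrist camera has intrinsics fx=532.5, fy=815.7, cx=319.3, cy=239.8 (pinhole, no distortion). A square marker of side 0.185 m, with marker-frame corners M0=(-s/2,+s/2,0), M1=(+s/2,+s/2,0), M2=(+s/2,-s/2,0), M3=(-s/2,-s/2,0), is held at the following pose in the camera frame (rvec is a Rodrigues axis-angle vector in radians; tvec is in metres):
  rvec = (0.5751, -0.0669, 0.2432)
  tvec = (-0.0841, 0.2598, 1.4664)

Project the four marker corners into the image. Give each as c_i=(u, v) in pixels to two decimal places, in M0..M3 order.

c0=(249.69, 411.00) c1=(313.30, 428.94) c2=(329.85, 356.25) c3=(262.09, 335.82)

Intrinsics K: fx=532.5, fy=815.7, cx=319.3, cy=239.8
Marker side s = 0.185 m; corners in marker frame (Z=0):
  M0 = (-0.0925, +0.0925, 0)
  M1 = (+0.0925, +0.0925, 0)
  M2 = (+0.0925, -0.0925, 0)
  M3 = (-0.0925, -0.0925, 0)
rvec = (0.5751, -0.0669, 0.2432), |rvec| = θ = 0.62798 rad = 35.981°
Rodrigues: sinθ=0.58751, 1−cosθ=0.19079; R = I + sinθ·[k]× + (1−cosθ)·[k]×²:
    [+0.96922 -0.24614 +0.00508]
    [+0.20891 +0.81138 -0.54591]
    [+0.13025 +0.53017 +0.83783]
t = (-0.0841, 0.2598, 1.4664) m
M0: Pc = R·M0+t = (-0.19652, +0.31553, +1.50339); u = 532.5·(-0.19652)/1.50339 + 319.3 = 249.6925, v = 815.7·(+0.31553)/1.50339 + 239.8 = 410.9970
M1: Pc = R·M1+t = (-0.01722, +0.35418, +1.52749); u = 532.5·(-0.01722)/1.52749 + 319.3 = 313.2986, v = 815.7·(+0.35418)/1.52749 + 239.8 = 428.9355
M2: Pc = R·M2+t = (+0.02832, +0.20407, +1.42941); u = 532.5·(+0.02832)/1.42941 + 319.3 = 329.8505, v = 815.7·(+0.20407)/1.42941 + 239.8 = 356.2549
M3: Pc = R·M3+t = (-0.15098, +0.16542, +1.40531); u = 532.5·(-0.15098)/1.40531 + 319.3 = 262.0888, v = 815.7·(+0.16542)/1.40531 + 239.8 = 335.8182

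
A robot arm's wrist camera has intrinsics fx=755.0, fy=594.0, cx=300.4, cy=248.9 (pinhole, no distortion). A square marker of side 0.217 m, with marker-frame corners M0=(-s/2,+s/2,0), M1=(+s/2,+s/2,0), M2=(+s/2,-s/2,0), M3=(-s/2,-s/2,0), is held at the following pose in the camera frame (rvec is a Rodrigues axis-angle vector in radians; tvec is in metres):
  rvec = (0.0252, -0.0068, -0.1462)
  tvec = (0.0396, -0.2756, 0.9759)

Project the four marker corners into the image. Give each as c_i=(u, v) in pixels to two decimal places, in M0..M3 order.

Intrinsics K: fx=755.0, fy=594.0, cx=300.4, cy=248.9
Marker side s = 0.217 m; corners in marker frame (Z=0):
  M0 = (-0.1085, +0.1085, 0)
  M1 = (+0.1085, +0.1085, 0)
  M2 = (+0.1085, -0.1085, 0)
  M3 = (-0.1085, -0.1085, 0)
rvec = (0.0252, -0.0068, -0.1462), |rvec| = θ = 0.14851 rad = 8.509°
Rodrigues: sinθ=0.14797, 1−cosθ=0.01101; R = I + sinθ·[k]× + (1−cosθ)·[k]×²:
    [+0.98931 +0.14558 -0.00861]
    [-0.14575 +0.98902 -0.02461]
    [+0.00494 +0.02560 +0.99966]
t = (0.0396, -0.2756, 0.9759) m
M0: Pc = R·M0+t = (-0.05194, -0.15248, +0.97814); u = 755.0·(-0.05194)/0.97814 + 300.4 = 260.3052, v = 594.0·(-0.15248)/0.97814 + 248.9 = 156.3041
M1: Pc = R·M1+t = (+0.16274, -0.18411, +0.97921); u = 755.0·(+0.16274)/0.97921 + 300.4 = 425.8732, v = 594.0·(-0.18411)/0.97921 + 248.9 = 137.2199
M2: Pc = R·M2+t = (+0.13114, -0.39872, +0.97366); u = 755.0·(+0.13114)/0.97366 + 300.4 = 402.0932, v = 594.0·(-0.39872)/0.97366 + 248.9 = 5.6514
M3: Pc = R·M3+t = (-0.08354, -0.36709, +0.97259); u = 755.0·(-0.08354)/0.97259 + 300.4 = 235.5532, v = 594.0·(-0.36709)/0.97259 + 248.9 = 24.6998

c0=(260.31, 156.30) c1=(425.87, 137.22) c2=(402.09, 5.65) c3=(235.55, 24.70)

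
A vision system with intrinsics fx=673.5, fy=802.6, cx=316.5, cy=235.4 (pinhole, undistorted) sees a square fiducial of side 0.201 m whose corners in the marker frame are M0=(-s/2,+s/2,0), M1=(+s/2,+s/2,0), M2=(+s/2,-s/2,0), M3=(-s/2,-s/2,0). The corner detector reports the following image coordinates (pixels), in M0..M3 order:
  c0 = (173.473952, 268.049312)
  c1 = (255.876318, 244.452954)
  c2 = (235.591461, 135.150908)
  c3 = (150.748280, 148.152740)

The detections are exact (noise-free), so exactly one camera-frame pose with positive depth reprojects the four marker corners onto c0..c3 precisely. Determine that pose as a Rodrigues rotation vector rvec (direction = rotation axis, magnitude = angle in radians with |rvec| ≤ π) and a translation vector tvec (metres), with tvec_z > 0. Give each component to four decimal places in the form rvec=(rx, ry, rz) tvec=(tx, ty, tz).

rvec=(-0.0404, -0.6965, -0.2181) tvec=(-0.2266, -0.0631, 1.3799)

Intrinsics K: fx=673.5, fy=802.6, cx=316.5, cy=235.4
Marker side s = 0.201 m; corners in marker frame (Z=0):
  M0 = (-0.1005, +0.1005, 0)
  M1 = (+0.1005, +0.1005, 0)
  M2 = (+0.1005, -0.1005, 0)
  M3 = (-0.1005, -0.1005, 0)
Detected image corners:
  c0 = (173.473952, 268.049312) px
  c1 = (255.876318, 244.452954) px
  c2 = (235.591461, 135.150908) px
  c3 = (150.748280, 148.152740) px
Planar DLT: solve 8×8 A·h = b for H (H[2,2]=1):
  H  [+510.65291 +111.98370 +205.90052]
  H  [+1.21929 +574.06357 +198.67373]
  H  [+0.46407 +0.02587 +1.00000]
B = K⁻¹H; ‖b₁‖=0.724716, ‖b₂‖=0.724716; λ = 2/(‖b₁‖+‖b₂‖) = 1.379851, sign → tz>0 ⇒ λ=+1.379851
r₁ = λ·B[:,0] = (+0.74529,-0.18572,+0.64035); r₂ = λ·B[:,1] = (+0.21265,+0.97648,+0.03570)
r₃ = r₁×r₂ = (-0.63192,+0.10957,+0.76725); SVD([r₁ r₂ r₃]) → R = UVᵀ:
  R  [+0.74529 +0.21265 -0.63192]
  R  [-0.18572 +0.97648 +0.10957]
  R  [+0.64035 +0.03570 +0.76725]
t = (-0.22659, -0.06314, +1.37985) m
tr R = 2.489018; θ = arccos((tr R − 1)/2) = 0.730997 rad = 41.883°
axis k = ((R−Rᵀ)₃₂, (R−Rᵀ)₁₃, (R−Rᵀ)₂₁) / (2 sinθ) = (-0.055325, -0.952850, -0.298355)
rvec = θ·k = (-0.040443, -0.696531, -0.218097)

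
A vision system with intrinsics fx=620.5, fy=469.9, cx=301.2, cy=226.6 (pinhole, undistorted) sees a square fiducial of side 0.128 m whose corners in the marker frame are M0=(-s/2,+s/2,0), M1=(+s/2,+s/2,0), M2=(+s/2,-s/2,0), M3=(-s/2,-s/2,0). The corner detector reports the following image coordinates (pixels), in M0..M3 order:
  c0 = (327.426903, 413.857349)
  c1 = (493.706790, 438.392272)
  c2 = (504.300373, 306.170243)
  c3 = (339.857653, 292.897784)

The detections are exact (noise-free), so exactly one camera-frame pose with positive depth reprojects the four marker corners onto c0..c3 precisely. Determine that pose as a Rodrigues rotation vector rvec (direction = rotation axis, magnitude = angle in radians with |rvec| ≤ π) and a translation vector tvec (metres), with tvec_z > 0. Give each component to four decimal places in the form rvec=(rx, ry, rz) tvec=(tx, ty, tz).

Intrinsics K: fx=620.5, fy=469.9, cx=301.2, cy=226.6
Marker side s = 0.128 m; corners in marker frame (Z=0):
  M0 = (-0.0640, +0.0640, 0)
  M1 = (+0.0640, +0.0640, 0)
  M2 = (+0.0640, -0.0640, 0)
  M3 = (-0.0640, -0.0640, 0)
Detected image corners:
  c0 = (327.426903, 413.857349) px
  c1 = (493.706790, 438.392272) px
  c2 = (504.300373, 306.170243) px
  c3 = (339.857653, 292.897784) px
Planar DLT: solve 8×8 A·h = b for H (H[2,2]=1):
  H  [+1010.77288 -145.95072 +412.80000]
  H  [-97.63013 +938.54514 +361.87905]
  H  [-0.67508 -0.13379 +1.00000]
B = K⁻¹H; ‖b₁‖=2.073190, ‖b₂‖=2.073190; λ = 2/(‖b₁‖+‖b₂‖) = 0.482349, sign → tz>0 ⇒ λ=+0.482349
r₁ = λ·B[:,0] = (+0.94379,+0.05681,-0.32562); r₂ = λ·B[:,1] = (-0.08213,+0.99453,-0.06454)
r₃ = r₁×r₂ = (+0.32018,+0.08765,+0.94329); SVD([r₁ r₂ r₃]) → R = UVᵀ:
  R  [+0.94379 -0.08213 +0.32018]
  R  [+0.05681 +0.99453 +0.08765]
  R  [-0.32562 -0.06454 +0.94329]
t = (+0.08675, +0.13886, +0.48235) m
tr R = 2.881616; θ = arccos((tr R − 1)/2) = 0.345790 rad = 19.812°
axis k = ((R−Rᵀ)₃₂, (R−Rᵀ)₁₃, (R−Rᵀ)₂₁) / (2 sinθ) = (-0.224504, +0.952675, +0.204959)
rvec = θ·k = (-0.077631, +0.329425, +0.070873)

rvec=(-0.0776, 0.3294, 0.0709) tvec=(0.0868, 0.1389, 0.4823)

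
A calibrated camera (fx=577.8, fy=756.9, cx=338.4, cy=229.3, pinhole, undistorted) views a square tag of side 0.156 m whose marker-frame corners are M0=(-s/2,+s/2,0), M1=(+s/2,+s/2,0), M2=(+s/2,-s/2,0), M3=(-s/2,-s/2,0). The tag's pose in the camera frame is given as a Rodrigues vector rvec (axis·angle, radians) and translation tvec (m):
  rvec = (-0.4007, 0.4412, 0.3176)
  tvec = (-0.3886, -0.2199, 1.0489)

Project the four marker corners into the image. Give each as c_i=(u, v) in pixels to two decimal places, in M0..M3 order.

c0=(74.45, 109.54) c1=(133.10, 125.62) c2=(175.47, 30.72) c3=(116.52, 21.60)

Intrinsics K: fx=577.8, fy=756.9, cx=338.4, cy=229.3
Marker side s = 0.156 m; corners in marker frame (Z=0):
  M0 = (-0.0780, +0.0780, 0)
  M1 = (+0.0780, +0.0780, 0)
  M2 = (+0.0780, -0.0780, 0)
  M3 = (-0.0780, -0.0780, 0)
rvec = (-0.4007, 0.4412, 0.3176), |rvec| = θ = 0.67534 rad = 38.694°
Rodrigues: sinθ=0.62516, 1−cosθ=0.21951; R = I + sinθ·[k]× + (1−cosθ)·[k]×²:
    [+0.85777 -0.37909 +0.34717]
    [+0.20892 +0.87418 +0.43837]
    [-0.46967 -0.30349 +0.82904]
t = (-0.3886, -0.2199, 1.0489) m
M0: Pc = R·M0+t = (-0.48507, -0.16801, +1.06186); u = 577.8·(-0.48507)/1.06186 + 338.4 = 74.4522, v = 756.9·(-0.16801)/1.06186 + 229.3 = 109.5420
M1: Pc = R·M1+t = (-0.35126, -0.13542, +0.98859); u = 577.8·(-0.35126)/0.98859 + 338.4 = 133.0986, v = 756.9·(-0.13542)/0.98859 + 229.3 = 125.6191
M2: Pc = R·M2+t = (-0.29213, -0.27179, +1.03594); u = 577.8·(-0.29213)/1.03594 + 338.4 = 175.4656, v = 756.9·(-0.27179)/1.03594 + 229.3 = 30.7185
M3: Pc = R·M3+t = (-0.42594, -0.30438, +1.10921); u = 577.8·(-0.42594)/1.10921 + 338.4 = 116.5238, v = 756.9·(-0.30438)/1.10921 + 229.3 = 21.5962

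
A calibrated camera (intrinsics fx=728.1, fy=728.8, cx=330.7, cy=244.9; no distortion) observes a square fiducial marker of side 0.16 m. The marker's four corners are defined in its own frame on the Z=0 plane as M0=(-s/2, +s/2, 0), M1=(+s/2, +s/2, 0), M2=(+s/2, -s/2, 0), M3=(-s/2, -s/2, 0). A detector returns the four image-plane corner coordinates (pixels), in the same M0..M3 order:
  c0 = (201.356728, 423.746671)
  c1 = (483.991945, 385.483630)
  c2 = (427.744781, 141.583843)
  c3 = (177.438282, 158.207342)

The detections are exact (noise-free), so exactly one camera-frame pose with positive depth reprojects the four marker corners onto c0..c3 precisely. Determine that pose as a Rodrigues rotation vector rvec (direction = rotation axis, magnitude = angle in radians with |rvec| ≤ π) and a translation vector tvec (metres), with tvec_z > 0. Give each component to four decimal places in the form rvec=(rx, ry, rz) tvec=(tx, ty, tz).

Intrinsics K: fx=728.1, fy=728.8, cx=330.7, cy=244.9
Marker side s = 0.16 m; corners in marker frame (Z=0):
  M0 = (-0.0800, +0.0800, 0)
  M1 = (+0.0800, +0.0800, 0)
  M2 = (+0.0800, -0.0800, 0)
  M3 = (-0.0800, -0.0800, 0)
Detected image corners:
  c0 = (201.356728, 423.746671) px
  c1 = (483.991945, 385.483630) px
  c2 = (427.744781, 141.583843) px
  c3 = (177.438282, 158.207342) px
Planar DLT: solve 8×8 A·h = b for H (H[2,2]=1):
  H  [+1801.41481 -12.00502 +326.02291]
  H  [-44.48241 +1360.93551 +268.36673]
  H  [+0.44211 -0.82476 +1.00000]
B = K⁻¹H; ‖b₁‖=2.325384, ‖b₂‖=2.325384; λ = 2/(‖b₁‖+‖b₂‖) = 0.430037, sign → tz>0 ⇒ λ=+0.430037
r₁ = λ·B[:,0] = (+0.97761,-0.09013,+0.19012); r₂ = λ·B[:,1] = (+0.15400,+0.92222,-0.35468)
r₃ = r₁×r₂ = (-0.14336,+0.37602,+0.91545); SVD([r₁ r₂ r₃]) → R = UVᵀ:
  R  [+0.97761 +0.15400 -0.14336]
  R  [-0.09013 +0.92222 +0.37602]
  R  [+0.19012 -0.35468 +0.91545]
t = (-0.00276, +0.01385, +0.43004) m
tr R = 2.815287; θ = arccos((tr R − 1)/2) = 0.433161 rad = 24.818°
axis k = ((R−Rᵀ)₃₂, (R−Rᵀ)₁₃, (R−Rᵀ)₂₁) / (2 sinθ) = (-0.870411, -0.397252, -0.290818)
rvec = θ·k = (-0.377028, -0.172074, -0.125971)

rvec=(-0.3770, -0.1721, -0.1260) tvec=(-0.0028, 0.0138, 0.4300)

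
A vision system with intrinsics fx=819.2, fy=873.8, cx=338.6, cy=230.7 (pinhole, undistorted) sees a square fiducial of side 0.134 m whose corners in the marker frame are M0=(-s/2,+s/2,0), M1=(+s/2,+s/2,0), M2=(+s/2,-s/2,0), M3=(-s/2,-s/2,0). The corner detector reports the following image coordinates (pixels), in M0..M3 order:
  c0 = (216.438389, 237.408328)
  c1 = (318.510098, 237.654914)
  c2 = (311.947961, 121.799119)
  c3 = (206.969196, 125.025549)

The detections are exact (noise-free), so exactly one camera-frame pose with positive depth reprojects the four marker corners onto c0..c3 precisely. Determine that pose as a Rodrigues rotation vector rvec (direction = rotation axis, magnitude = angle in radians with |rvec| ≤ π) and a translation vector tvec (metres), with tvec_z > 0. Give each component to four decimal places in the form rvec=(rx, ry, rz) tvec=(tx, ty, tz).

rvec=(0.2367, 0.2276, -0.0268) tvec=(-0.0936, -0.0571, 1.0109)

Intrinsics K: fx=819.2, fy=873.8, cx=338.6, cy=230.7
Marker side s = 0.134 m; corners in marker frame (Z=0):
  M0 = (-0.0670, +0.0670, 0)
  M1 = (+0.0670, +0.0670, 0)
  M2 = (+0.0670, -0.0670, 0)
  M3 = (-0.0670, -0.0670, 0)
Detected image corners:
  c0 = (216.438389, 237.408328) px
  c1 = (318.510098, 237.654914) px
  c2 = (311.947961, 121.799119) px
  c3 = (206.969196, 125.025549) px
Planar DLT: solve 8×8 A·h = b for H (H[2,2]=1):
  H  [+713.35523 +119.76511 +262.74997]
  H  [-51.37477 +892.39319 +181.35065]
  H  [-0.22415 +0.22691 +1.00000]
B = K⁻¹H; ‖b₁‖=0.989175, ‖b₂‖=0.989175; λ = 2/(‖b₁‖+‖b₂‖) = 1.010944, sign → tz>0 ⇒ λ=+1.010944
r₁ = λ·B[:,0] = (+0.97399,+0.00039,-0.22660); r₂ = λ·B[:,1] = (+0.05298,+0.97189,+0.22940)
r₃ = r₁×r₂ = (+0.22032,-0.23543,+0.94659); SVD([r₁ r₂ r₃]) → R = UVᵀ:
  R  [+0.97399 +0.05298 +0.22032]
  R  [+0.00039 +0.97189 -0.23543]
  R  [-0.22660 +0.22940 +0.94659]
t = (-0.09360, -0.05709, +1.01094) m
tr R = 2.892465; θ = arccos((tr R − 1)/2) = 0.329413 rad = 18.874°
axis k = ((R−Rᵀ)₃₂, (R−Rᵀ)₁₃, (R−Rᵀ)₂₁) / (2 sinθ) = (+0.718466, +0.690795, -0.081289)
rvec = θ·k = (+0.236672, +0.227557, -0.026778)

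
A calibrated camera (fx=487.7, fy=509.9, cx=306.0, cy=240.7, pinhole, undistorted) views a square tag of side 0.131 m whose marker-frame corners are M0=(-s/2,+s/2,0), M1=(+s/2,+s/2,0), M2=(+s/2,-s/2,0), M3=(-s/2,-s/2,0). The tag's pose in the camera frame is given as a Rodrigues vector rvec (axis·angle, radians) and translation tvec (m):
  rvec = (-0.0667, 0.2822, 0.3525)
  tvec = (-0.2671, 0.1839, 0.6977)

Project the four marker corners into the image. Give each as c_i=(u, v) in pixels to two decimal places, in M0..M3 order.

Intrinsics K: fx=487.7, fy=509.9, cx=306.0, cy=240.7
Marker side s = 0.131 m; corners in marker frame (Z=0):
  M0 = (-0.0655, +0.0655, 0)
  M1 = (+0.0655, +0.0655, 0)
  M2 = (+0.0655, -0.0655, 0)
  M3 = (-0.0655, -0.0655, 0)
rvec = (-0.0667, 0.2822, 0.3525), |rvec| = θ = 0.45644 rad = 26.152°
Rodrigues: sinθ=0.44076, 1−cosθ=0.10237; R = I + sinθ·[k]× + (1−cosθ)·[k]×²:
    [+0.89981 -0.34964 +0.26095]
    [+0.33114 +0.93676 +0.11329]
    [-0.28406 -0.01553 +0.95868]
t = (-0.2671, 0.1839, 0.6977) m
M0: Pc = R·M0+t = (-0.34894, +0.22357, +0.71529); u = 487.7·(-0.34894)/0.71529 + 306.0 = 68.0856, v = 509.9·(+0.22357)/0.71529 + 240.7 = 400.0725
M1: Pc = R·M1+t = (-0.23106, +0.26695, +0.67808); u = 487.7·(-0.23106)/0.67808 + 306.0 = 139.8100, v = 509.9·(+0.26695)/0.67808 + 240.7 = 441.4387
M2: Pc = R·M2+t = (-0.18526, +0.14423, +0.68011); u = 487.7·(-0.18526)/0.68011 + 306.0 = 173.1513, v = 509.9·(+0.14423)/0.68011 + 240.7 = 348.8350
M3: Pc = R·M3+t = (-0.30314, +0.10085, +0.71732); u = 487.7·(-0.30314)/0.71732 + 306.0 = 99.9008, v = 509.9·(+0.10085)/0.71732 + 240.7 = 312.3900

c0=(68.09, 400.07) c1=(139.81, 441.44) c2=(173.15, 348.84) c3=(99.90, 312.39)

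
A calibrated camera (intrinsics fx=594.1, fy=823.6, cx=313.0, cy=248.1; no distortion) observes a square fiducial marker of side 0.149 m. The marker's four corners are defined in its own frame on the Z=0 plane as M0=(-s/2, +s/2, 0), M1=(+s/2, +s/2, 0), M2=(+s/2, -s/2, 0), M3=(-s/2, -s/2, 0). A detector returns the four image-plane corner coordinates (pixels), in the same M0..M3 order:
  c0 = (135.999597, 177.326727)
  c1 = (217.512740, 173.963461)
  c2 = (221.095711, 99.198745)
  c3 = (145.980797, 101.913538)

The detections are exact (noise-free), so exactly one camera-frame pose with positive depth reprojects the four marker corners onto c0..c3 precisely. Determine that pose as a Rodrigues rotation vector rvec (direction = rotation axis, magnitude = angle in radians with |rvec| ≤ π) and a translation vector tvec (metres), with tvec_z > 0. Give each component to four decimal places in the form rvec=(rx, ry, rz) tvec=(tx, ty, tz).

rvec=(-0.6726, -0.0281, -0.0461) tvec=(-0.2547, -0.1545, 1.1410)

Intrinsics K: fx=594.1, fy=823.6, cx=313.0, cy=248.1
Marker side s = 0.149 m; corners in marker frame (Z=0):
  M0 = (-0.0745, +0.0745, 0)
  M1 = (+0.0745, +0.0745, 0)
  M2 = (+0.0745, -0.0745, 0)
  M3 = (-0.0745, -0.0745, 0)
Detected image corners:
  c0 = (135.999597, 177.326727) px
  c1 = (217.512740, 173.963461) px
  c2 = (221.095711, 99.198745) px
  c3 = (145.980797, 101.913538) px
Planar DLT: solve 8×8 A·h = b for H (H[2,2]=1):
  H  [+531.19164 -143.67824 +180.38966]
  H  [-15.35078 +428.65286 +136.57156]
  H  [+0.03589 -0.54521 +1.00000]
B = K⁻¹H; ‖b₁‖=0.876431, ‖b₂‖=0.876432; λ = 2/(‖b₁‖+‖b₂‖) = 1.140990, sign → tz>0 ⇒ λ=+1.140990
r₁ = λ·B[:,0] = (+0.99860,-0.03360,+0.04095); r₂ = λ·B[:,1] = (+0.05180,+0.78124,-0.62208)
r₃ = r₁×r₂ = (-0.01109,+0.62333,+0.78188); SVD([r₁ r₂ r₃]) → R = UVᵀ:
  R  [+0.99860 +0.05180 -0.01109]
  R  [-0.03360 +0.78124 +0.62333]
  R  [+0.04095 -0.62208 +0.78188]
t = (-0.25468, -0.15451, +1.14099) m
tr R = 2.561714; θ = arccos((tr R − 1)/2) = 0.674760 rad = 38.661°
axis k = ((R−Rᵀ)₃₂, (R−Rᵀ)₁₃, (R−Rᵀ)₂₁) / (2 sinθ) = (-0.996791, -0.041656, -0.068357)
rvec = θ·k = (-0.672594, -0.028108, -0.046124)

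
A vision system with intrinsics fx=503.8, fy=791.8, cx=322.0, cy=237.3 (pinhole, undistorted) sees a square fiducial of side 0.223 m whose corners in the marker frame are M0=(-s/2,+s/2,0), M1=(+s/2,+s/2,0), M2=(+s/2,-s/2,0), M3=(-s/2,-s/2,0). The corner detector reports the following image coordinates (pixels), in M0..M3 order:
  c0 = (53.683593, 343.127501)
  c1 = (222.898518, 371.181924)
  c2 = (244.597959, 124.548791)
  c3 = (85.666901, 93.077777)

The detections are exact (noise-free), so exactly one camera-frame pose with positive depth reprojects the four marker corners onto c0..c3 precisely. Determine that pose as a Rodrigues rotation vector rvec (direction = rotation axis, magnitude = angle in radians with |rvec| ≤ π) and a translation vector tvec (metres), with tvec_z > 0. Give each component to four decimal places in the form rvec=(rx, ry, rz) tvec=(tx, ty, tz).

rvec=(-0.1819, -0.0756, 0.1110) tvec=(-0.2329, -0.0069, 0.6943)

Intrinsics K: fx=503.8, fy=791.8, cx=322.0, cy=237.3
Marker side s = 0.223 m; corners in marker frame (Z=0):
  M0 = (-0.1115, +0.1115, 0)
  M1 = (+0.1115, +0.1115, 0)
  M2 = (+0.1115, -0.1115, 0)
  M3 = (-0.1115, -0.1115, 0)
Detected image corners:
  c0 = (53.683593, 343.127501) px
  c1 = (222.898518, 371.181924) px
  c2 = (244.597959, 124.548791) px
  c3 = (85.666901, 93.077777) px
Planar DLT: solve 8×8 A·h = b for H (H[2,2]=1):
  H  [+749.26185 -160.44433 +152.96510]
  H  [+155.48648 +1051.63941 +229.45967]
  H  [+0.09354 -0.26577 +1.00000]
B = K⁻¹H; ‖b₁‖=1.440365, ‖b₂‖=1.440365; λ = 2/(‖b₁‖+‖b₂‖) = 0.694268, sign → tz>0 ⇒ λ=+0.694268
r₁ = λ·B[:,0] = (+0.99102,+0.11687,+0.06494); r₂ = λ·B[:,1] = (-0.10317,+0.97740,-0.18451)
r₃ = r₁×r₂ = (-0.08504,+0.17616,+0.98068); SVD([r₁ r₂ r₃]) → R = UVᵀ:
  R  [+0.99102 -0.10317 -0.08504]
  R  [+0.11687 +0.97740 +0.17616]
  R  [+0.06494 -0.18451 +0.98068]
t = (-0.23294, -0.00687, +0.69427) m
tr R = 2.949103; θ = arccos((tr R − 1)/2) = 0.226085 rad = 12.954°
axis k = ((R−Rᵀ)₃₂, (R−Rᵀ)₁₃, (R−Rᵀ)₂₁) / (2 sinθ) = (-0.804479, -0.334547, +0.490808)
rvec = θ·k = (-0.181880, -0.075636, +0.110964)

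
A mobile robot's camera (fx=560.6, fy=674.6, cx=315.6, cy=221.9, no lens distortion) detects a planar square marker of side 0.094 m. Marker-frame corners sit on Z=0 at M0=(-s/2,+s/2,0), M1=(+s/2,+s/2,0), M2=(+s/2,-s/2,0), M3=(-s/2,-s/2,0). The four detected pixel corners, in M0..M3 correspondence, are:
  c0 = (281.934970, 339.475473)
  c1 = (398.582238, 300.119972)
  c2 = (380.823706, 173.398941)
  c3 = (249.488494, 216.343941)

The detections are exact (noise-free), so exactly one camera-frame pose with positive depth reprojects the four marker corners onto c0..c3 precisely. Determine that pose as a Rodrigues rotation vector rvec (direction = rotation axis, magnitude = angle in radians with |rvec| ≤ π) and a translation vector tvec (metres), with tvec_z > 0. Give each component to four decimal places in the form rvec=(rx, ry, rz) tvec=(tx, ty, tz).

rvec=(0.5256, -0.1122, -0.2493) tvec=(0.0096, 0.0237, 0.4106)

Intrinsics K: fx=560.6, fy=674.6, cx=315.6, cy=221.9
Marker side s = 0.094 m; corners in marker frame (Z=0):
  M0 = (-0.0470, +0.0470, 0)
  M1 = (+0.0470, +0.0470, 0)
  M2 = (+0.0470, -0.0470, 0)
  M3 = (-0.0470, -0.0470, 0)
Detected image corners:
  c0 = (281.934970, 339.475473) px
  c1 = (398.582238, 300.119972) px
  c2 = (380.823706, 173.398941) px
  c3 = (249.488494, 216.343941) px
Planar DLT: solve 8×8 A·h = b for H (H[2,2]=1):
  H  [+1348.12611 +672.84372 +328.73745]
  H  [-410.25481 +1648.04500 +260.87407]
  H  [+0.10260 +1.23944 +1.00000]
B = K⁻¹H; ‖b₁‖=2.435388, ‖b₂‖=2.435388; λ = 2/(‖b₁‖+‖b₂‖) = 0.410612, sign → tz>0 ⇒ λ=+0.410612
r₁ = λ·B[:,0] = (+0.96372,-0.26357,+0.04213); r₂ = λ·B[:,1] = (+0.20632,+0.83572,+0.50893)
r₃ = r₁×r₂ = (-0.16934,-0.48177,+0.85978); SVD([r₁ r₂ r₃]) → R = UVᵀ:
  R  [+0.96372 +0.20632 -0.16934]
  R  [-0.26357 +0.83572 -0.48177]
  R  [+0.04213 +0.50893 +0.85978]
t = (+0.00962, +0.02372, +0.41061) m
tr R = 2.659217; θ = arccos((tr R − 1)/2) = 0.592390 rad = 33.941°
axis k = ((R−Rᵀ)₃₂, (R−Rᵀ)₁₃, (R−Rᵀ)₂₁) / (2 sinθ) = (+0.887175, -0.189373, -0.420783)
rvec = θ·k = (+0.525554, -0.112183, -0.249267)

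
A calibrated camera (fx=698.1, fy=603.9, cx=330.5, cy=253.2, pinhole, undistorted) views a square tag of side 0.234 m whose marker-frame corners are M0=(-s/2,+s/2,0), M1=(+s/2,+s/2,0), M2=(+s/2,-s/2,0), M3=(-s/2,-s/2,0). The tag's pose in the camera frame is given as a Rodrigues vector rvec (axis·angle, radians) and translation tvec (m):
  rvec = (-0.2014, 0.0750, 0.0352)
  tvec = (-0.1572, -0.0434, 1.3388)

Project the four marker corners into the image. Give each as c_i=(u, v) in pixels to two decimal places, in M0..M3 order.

Intrinsics K: fx=698.1, fy=603.9, cx=330.5, cy=253.2
Marker side s = 0.234 m; corners in marker frame (Z=0):
  M0 = (-0.1170, +0.1170, 0)
  M1 = (+0.1170, +0.1170, 0)
  M2 = (+0.1170, -0.1170, 0)
  M3 = (-0.1170, -0.1170, 0)
rvec = (-0.2014, 0.0750, 0.0352), |rvec| = θ = 0.21778 rad = 12.478°
Rodrigues: sinθ=0.21606, 1−cosθ=0.02362; R = I + sinθ·[k]× + (1−cosθ)·[k]×²:
    [+0.99658 -0.04245 +0.07088]
    [+0.02740 +0.97918 +0.20113]
    [-0.07794 -0.19850 +0.97700]
t = (-0.1572, -0.0434, 1.3388) m
M0: Pc = R·M0+t = (-0.27877, +0.06796, +1.32469); u = 698.1·(-0.27877)/1.32469 + 330.5 = 183.5932, v = 603.9·(+0.06796)/1.32469 + 253.2 = 284.1808
M1: Pc = R·M1+t = (-0.04557, +0.07437, +1.30646); u = 698.1·(-0.04557)/1.30646 + 330.5 = 306.1520, v = 603.9·(+0.07437)/1.30646 + 253.2 = 287.5770
M2: Pc = R·M2+t = (-0.03563, -0.15476, +1.35291); u = 698.1·(-0.03563)/1.35291 + 330.5 = 312.1129, v = 603.9·(-0.15476)/1.35291 + 253.2 = 184.1200
M3: Pc = R·M3+t = (-0.26883, -0.16117, +1.37114); u = 698.1·(-0.26883)/1.37114 + 330.5 = 193.6266, v = 603.9·(-0.16117)/1.37114 + 253.2 = 182.2150

c0=(183.59, 284.18) c1=(306.15, 287.58) c2=(312.11, 184.12) c3=(193.63, 182.21)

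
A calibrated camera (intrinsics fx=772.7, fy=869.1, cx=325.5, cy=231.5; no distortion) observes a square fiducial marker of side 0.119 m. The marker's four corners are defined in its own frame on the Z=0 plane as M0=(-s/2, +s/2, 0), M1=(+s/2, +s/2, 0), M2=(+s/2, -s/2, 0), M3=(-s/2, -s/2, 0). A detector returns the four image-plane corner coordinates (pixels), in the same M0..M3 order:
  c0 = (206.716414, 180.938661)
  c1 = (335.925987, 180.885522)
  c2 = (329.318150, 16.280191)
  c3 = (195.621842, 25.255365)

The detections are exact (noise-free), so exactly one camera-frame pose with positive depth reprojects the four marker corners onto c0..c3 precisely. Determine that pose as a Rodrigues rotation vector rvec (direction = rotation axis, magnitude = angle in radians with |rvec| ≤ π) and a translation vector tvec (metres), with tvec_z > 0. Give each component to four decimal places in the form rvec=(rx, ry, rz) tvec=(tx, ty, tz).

Intrinsics K: fx=772.7, fy=869.1, cx=325.5, cy=231.5
Marker side s = 0.119 m; corners in marker frame (Z=0):
  M0 = (-0.0595, +0.0595, 0)
  M1 = (+0.0595, +0.0595, 0)
  M2 = (+0.0595, -0.0595, 0)
  M3 = (-0.0595, -0.0595, 0)
Detected image corners:
  c0 = (206.716414, 180.938661) px
  c1 = (335.925987, 180.885522) px
  c2 = (329.318150, 16.280191) px
  c3 = (195.621842, 25.255365) px
Planar DLT: solve 8×8 A·h = b for H (H[2,2]=1):
  H  [+981.72757 +159.69920 +265.18340]
  H  [-83.53261 +1376.76744 +102.41543]
  H  [-0.45922 +0.31774 +1.00000]
B = K⁻¹H; ‖b₁‖=1.534518, ‖b₂‖=1.534518; λ = 2/(‖b₁‖+‖b₂‖) = 0.651670, sign → tz>0 ⇒ λ=+0.651670
r₁ = λ·B[:,0] = (+0.95402,+0.01708,-0.29926); r₂ = λ·B[:,1] = (+0.04746,+0.97718,+0.20706)
r₃ = r₁×r₂ = (+0.29596,-0.21175,+0.93143); SVD([r₁ r₂ r₃]) → R = UVᵀ:
  R  [+0.95402 +0.04746 +0.29596]
  R  [+0.01708 +0.97718 -0.21175]
  R  [-0.29926 +0.20706 +0.93143]
t = (-0.05087, -0.09679, +0.65167) m
tr R = 2.862630; θ = arccos((tr R − 1)/2) = 0.372790 rad = 21.359°
axis k = ((R−Rᵀ)₃₂, (R−Rᵀ)₁₃, (R−Rᵀ)₂₁) / (2 sinθ) = (+0.574947, +0.817127, -0.041709)
rvec = θ·k = (+0.214335, +0.304617, -0.015549)

rvec=(0.2143, 0.3046, -0.0155) tvec=(-0.0509, -0.0968, 0.6517)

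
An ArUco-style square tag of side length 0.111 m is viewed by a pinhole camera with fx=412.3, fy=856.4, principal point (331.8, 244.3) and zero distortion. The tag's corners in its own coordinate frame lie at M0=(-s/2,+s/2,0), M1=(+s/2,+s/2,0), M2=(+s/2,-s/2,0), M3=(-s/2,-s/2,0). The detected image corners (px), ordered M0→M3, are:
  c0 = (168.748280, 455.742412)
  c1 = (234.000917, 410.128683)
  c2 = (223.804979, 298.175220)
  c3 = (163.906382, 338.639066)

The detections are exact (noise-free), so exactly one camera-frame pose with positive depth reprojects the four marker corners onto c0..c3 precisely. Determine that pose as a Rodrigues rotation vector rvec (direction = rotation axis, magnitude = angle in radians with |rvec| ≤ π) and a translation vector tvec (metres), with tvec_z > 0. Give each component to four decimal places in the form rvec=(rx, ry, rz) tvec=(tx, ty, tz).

rvec=(-0.6025, 0.0182, -0.3300) tvec=(-0.2320, 0.1072, 0.7130)

Intrinsics K: fx=412.3, fy=856.4, cx=331.8, cy=244.3
Marker side s = 0.111 m; corners in marker frame (Z=0):
  M0 = (-0.0555, +0.0555, 0)
  M1 = (+0.0555, +0.0555, 0)
  M2 = (+0.0555, -0.0555, 0)
  M3 = (-0.0555, -0.0555, 0)
Detected image corners:
  c0 = (168.748280, 455.742412) px
  c1 = (234.000917, 410.128683) px
  c2 = (223.804979, 298.175220) px
  c3 = (163.906382, 338.639066) px
Planar DLT: solve 8×8 A·h = b for H (H[2,2]=1):
  H  [+584.52022 -87.06254 +197.64332]
  H  [-345.23663 +737.08449 +373.04747]
  H  [+0.11044 -0.78409 +1.00000]
B = K⁻¹H; ‖b₁‖=1.402455, ‖b₂‖=1.402455; λ = 2/(‖b₁‖+‖b₂‖) = 0.713035, sign → tz>0 ⇒ λ=+0.713035
r₁ = λ·B[:,0] = (+0.94750,-0.30991,+0.07875); r₂ = λ·B[:,1] = (+0.29936,+0.77318,-0.55909)
r₃ = r₁×r₂ = (+0.11238,+0.55331,+0.82536); SVD([r₁ r₂ r₃]) → R = UVᵀ:
  R  [+0.94750 +0.29936 +0.11238]
  R  [-0.30991 +0.77318 +0.55331]
  R  [+0.07875 -0.55909 +0.82536]
t = (-0.23201, +0.10719, +0.71304) m
tr R = 2.546042; θ = arccos((tr R − 1)/2) = 0.687207 rad = 39.374°
axis k = ((R−Rᵀ)₃₂, (R−Rᵀ)₁₃, (R−Rᵀ)₂₁) / (2 sinθ) = (-0.876755, +0.026503, -0.480206)
rvec = θ·k = (-0.602512, +0.018213, -0.330001)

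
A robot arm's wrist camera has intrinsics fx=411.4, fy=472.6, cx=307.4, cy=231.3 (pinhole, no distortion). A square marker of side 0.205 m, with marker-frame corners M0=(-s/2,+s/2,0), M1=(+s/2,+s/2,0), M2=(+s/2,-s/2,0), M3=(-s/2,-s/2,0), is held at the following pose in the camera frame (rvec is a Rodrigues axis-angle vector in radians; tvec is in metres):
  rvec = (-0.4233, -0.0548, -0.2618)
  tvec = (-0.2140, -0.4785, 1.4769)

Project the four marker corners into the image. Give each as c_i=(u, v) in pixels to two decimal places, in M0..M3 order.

c0=(224.83, 110.63) c1=(282.32, 96.41) c2=(269.19, 47.94) c3=(214.63, 60.68)

Intrinsics K: fx=411.4, fy=472.6, cx=307.4, cy=231.3
Marker side s = 0.205 m; corners in marker frame (Z=0):
  M0 = (-0.1025, +0.1025, 0)
  M1 = (+0.1025, +0.1025, 0)
  M2 = (+0.1025, -0.1025, 0)
  M3 = (-0.1025, -0.1025, 0)
rvec = (-0.4233, -0.0548, -0.2618), |rvec| = θ = 0.50072 rad = 28.689°
Rodrigues: sinθ=0.48006, 1−cosθ=0.12277; R = I + sinθ·[k]× + (1−cosθ)·[k]×²:
    [+0.96497 +0.26235 +0.00172]
    [-0.23964 +0.87871 +0.41286]
    [+0.10680 -0.39881 +0.91079]
t = (-0.2140, -0.4785, 1.4769) m
M0: Pc = R·M0+t = (-0.28602, -0.36387, +1.42508); u = 411.4·(-0.28602)/1.42508 + 307.4 = 224.8304, v = 472.6·(-0.36387)/1.42508 + 231.3 = 110.6293
M1: Pc = R·M1+t = (-0.08820, -0.41300, +1.44697); u = 411.4·(-0.08820)/1.44697 + 307.4 = 282.3233, v = 472.6·(-0.41300)/1.44697 + 231.3 = 96.4100
M2: Pc = R·M2+t = (-0.14198, -0.59313, +1.52872); u = 411.4·(-0.14198)/1.52872 + 307.4 = 269.1908, v = 472.6·(-0.59313)/1.52872 + 231.3 = 47.9358
M3: Pc = R·M3+t = (-0.33980, -0.54400, +1.50683); u = 411.4·(-0.33980)/1.50683 + 307.4 = 214.6264, v = 472.6·(-0.54400)/1.50683 + 231.3 = 60.6793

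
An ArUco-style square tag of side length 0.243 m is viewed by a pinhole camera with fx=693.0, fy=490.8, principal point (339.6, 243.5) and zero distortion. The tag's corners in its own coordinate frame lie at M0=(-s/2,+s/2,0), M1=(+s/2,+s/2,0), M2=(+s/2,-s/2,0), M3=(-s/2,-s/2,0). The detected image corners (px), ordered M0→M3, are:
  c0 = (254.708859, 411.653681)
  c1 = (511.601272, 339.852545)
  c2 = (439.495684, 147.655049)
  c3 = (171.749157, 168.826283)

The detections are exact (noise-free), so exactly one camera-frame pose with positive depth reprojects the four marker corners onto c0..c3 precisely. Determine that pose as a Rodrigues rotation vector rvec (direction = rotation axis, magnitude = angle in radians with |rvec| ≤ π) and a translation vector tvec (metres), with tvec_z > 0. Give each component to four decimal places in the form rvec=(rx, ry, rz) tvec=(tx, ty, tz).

Intrinsics K: fx=693.0, fy=490.8, cx=339.6, cy=243.5
Marker side s = 0.243 m; corners in marker frame (Z=0):
  M0 = (-0.1215, +0.1215, 0)
  M1 = (+0.1215, +0.1215, 0)
  M2 = (+0.1215, -0.1215, 0)
  M3 = (-0.1215, -0.1215, 0)
Detected image corners:
  c0 = (254.708859, 411.653681) px
  c1 = (511.601272, 339.852545) px
  c2 = (439.495684, 147.655049) px
  c3 = (171.749157, 168.826283) px
Planar DLT: solve 8×8 A·h = b for H (H[2,2]=1):
  H  [+1401.86738 +279.97392 +358.79222]
  H  [+59.74011 +854.93704 +262.95333]
  H  [+0.93521 -0.10614 +1.00000]
B = K⁻¹H; ‖b₁‖=1.854655, ‖b₂‖=1.854655; λ = 2/(‖b₁‖+‖b₂‖) = 0.539184, sign → tz>0 ⇒ λ=+0.539184
r₁ = λ·B[:,0] = (+0.84361,-0.18454,+0.50425); r₂ = λ·B[:,1] = (+0.24588,+0.96761,-0.05723)
r₃ = r₁×r₂ = (-0.47736,+0.17226,+0.86166); SVD([r₁ r₂ r₃]) → R = UVᵀ:
  R  [+0.84361 +0.24588 -0.47736]
  R  [-0.18454 +0.96761 +0.17226]
  R  [+0.50425 -0.05723 +0.86166]
t = (+0.01493, +0.02137, +0.53918) m
tr R = 2.672879; θ = arccos((tr R − 1)/2) = 0.580042 rad = 33.234°
axis k = ((R−Rᵀ)₃₂, (R−Rᵀ)₁₃, (R−Rᵀ)₂₁) / (2 sinθ) = (-0.209365, -0.895529, -0.392676)
rvec = θ·k = (-0.121440, -0.519444, -0.227769)

rvec=(-0.1214, -0.5194, -0.2278) tvec=(0.0149, 0.0214, 0.5392)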